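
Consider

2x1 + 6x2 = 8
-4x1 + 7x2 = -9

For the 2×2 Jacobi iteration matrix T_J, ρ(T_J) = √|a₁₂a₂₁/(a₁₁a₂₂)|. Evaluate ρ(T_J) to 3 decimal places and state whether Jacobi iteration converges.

1.309

a₁₂a₂₁/(a₁₁a₂₂) = (6)·(-4) / ((2)·(7)) = -1.714286
ρ = √|-1.714286| = √1.714286 = 1.309
ρ > 1, so Jacobi diverges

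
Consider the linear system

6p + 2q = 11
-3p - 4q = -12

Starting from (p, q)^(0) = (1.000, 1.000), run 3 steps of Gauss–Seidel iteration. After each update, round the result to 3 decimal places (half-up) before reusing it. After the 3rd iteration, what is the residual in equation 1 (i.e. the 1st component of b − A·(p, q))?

-0.108

Iteration 1:
  p = (11 - (2)·1.000) / (6) = 1.500
  q = (-12 - (-3)·1.500) / (-4) = 1.875
Iteration 2:
  p = (11 - (2)·1.875) / (6) = 1.208
  q = (-12 - (-3)·1.208) / (-4) = 2.094
Iteration 3:
  p = (11 - (2)·2.094) / (6) = 1.135
  q = (-12 - (-3)·1.135) / (-4) = 2.149
Residual b − A·x = (-0.108, 0.001)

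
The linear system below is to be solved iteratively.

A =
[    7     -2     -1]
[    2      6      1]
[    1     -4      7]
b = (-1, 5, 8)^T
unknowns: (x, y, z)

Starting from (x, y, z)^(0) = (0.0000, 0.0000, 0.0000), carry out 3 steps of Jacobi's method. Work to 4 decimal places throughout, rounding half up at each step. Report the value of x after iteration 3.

Iteration 1:
  x = (-1 - (-2)·0.0000 - (-1)·0.0000) / (7) = -0.1429
  y = (5 - (2)·0.0000 - (1)·0.0000) / (6) = 0.8333
  z = (8 - (1)·0.0000 - (-4)·0.0000) / (7) = 1.1429
Iteration 2:
  x = (-1 - (-2)·0.8333 - (-1)·1.1429) / (7) = 0.2585
  y = (5 - (2)·-0.1429 - (1)·1.1429) / (6) = 0.6905
  z = (8 - (1)·-0.1429 - (-4)·0.8333) / (7) = 1.6394
Iteration 3:
  x = (-1 - (-2)·0.6905 - (-1)·1.6394) / (7) = 0.2886
  y = (5 - (2)·0.2585 - (1)·1.6394) / (6) = 0.4739
  z = (8 - (1)·0.2585 - (-4)·0.6905) / (7) = 1.5005

0.2886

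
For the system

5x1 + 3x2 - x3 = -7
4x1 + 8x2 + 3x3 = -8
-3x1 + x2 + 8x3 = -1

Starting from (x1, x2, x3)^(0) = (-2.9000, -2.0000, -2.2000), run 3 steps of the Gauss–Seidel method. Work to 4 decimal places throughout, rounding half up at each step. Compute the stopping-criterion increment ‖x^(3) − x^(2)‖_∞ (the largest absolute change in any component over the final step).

Iteration 1:
  x1 = (-7 - (3)·-2.0000 - (-1)·-2.2000) / (5) = -0.6400
  x2 = (-8 - (4)·-0.6400 - (3)·-2.2000) / (8) = 0.1450
  x3 = (-1 - (-3)·-0.6400 - (1)·0.1450) / (8) = -0.3831
Iteration 2:
  x1 = (-7 - (3)·0.1450 - (-1)·-0.3831) / (5) = -1.5636
  x2 = (-8 - (4)·-1.5636 - (3)·-0.3831) / (8) = -0.0745
  x3 = (-1 - (-3)·-1.5636 - (1)·-0.0745) / (8) = -0.7020
Iteration 3:
  x1 = (-7 - (3)·-0.0745 - (-1)·-0.7020) / (5) = -1.4957
  x2 = (-8 - (4)·-1.4957 - (3)·-0.7020) / (8) = 0.0111
  x3 = (-1 - (-3)·-1.4957 - (1)·0.0111) / (8) = -0.6873
Change: (0.0679, 0.0856, 0.0147) → max |·| = 0.0856

0.0856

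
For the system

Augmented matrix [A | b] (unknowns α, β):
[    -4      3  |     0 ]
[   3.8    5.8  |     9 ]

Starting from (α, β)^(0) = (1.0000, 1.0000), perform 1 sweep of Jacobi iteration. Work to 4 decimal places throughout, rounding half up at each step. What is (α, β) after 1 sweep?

(0.7500, 0.8966)

Iteration 1:
  α = (0 - (3)·1.0000) / (-4) = 0.7500
  β = (9 - (3.8)·1.0000) / (5.8) = 0.8966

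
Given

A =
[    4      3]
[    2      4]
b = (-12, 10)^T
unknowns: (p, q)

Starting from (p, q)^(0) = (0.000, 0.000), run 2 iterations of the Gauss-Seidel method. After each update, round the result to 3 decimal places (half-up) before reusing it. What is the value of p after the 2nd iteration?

-6.000

Iteration 1:
  p = (-12 - (3)·0.000) / (4) = -3.000
  q = (10 - (2)·-3.000) / (4) = 4.000
Iteration 2:
  p = (-12 - (3)·4.000) / (4) = -6.000
  q = (10 - (2)·-6.000) / (4) = 5.500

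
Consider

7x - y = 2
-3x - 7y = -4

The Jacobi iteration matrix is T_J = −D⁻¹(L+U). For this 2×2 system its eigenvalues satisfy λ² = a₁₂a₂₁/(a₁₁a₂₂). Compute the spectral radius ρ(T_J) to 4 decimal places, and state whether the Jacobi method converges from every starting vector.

a₁₂a₂₁/(a₁₁a₂₂) = (-1)·(-3) / ((7)·(-7)) = -0.061224
ρ = √|-0.061224| = √0.061224 = 0.2474
ρ < 1, so Jacobi converges

0.2474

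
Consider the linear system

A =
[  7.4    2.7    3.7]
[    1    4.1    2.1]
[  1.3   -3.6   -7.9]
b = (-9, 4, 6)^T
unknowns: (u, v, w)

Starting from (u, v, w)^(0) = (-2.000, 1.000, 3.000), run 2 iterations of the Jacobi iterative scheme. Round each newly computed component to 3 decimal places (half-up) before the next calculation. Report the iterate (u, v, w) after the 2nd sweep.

Iteration 1:
  u = (-9 - (2.7)·1.000 - (3.7)·3.000) / (7.4) = -3.081
  v = (4 - (1)·-2.000 - (2.1)·3.000) / (4.1) = -0.073
  w = (6 - (1.3)·-2.000 - (-3.6)·1.000) / (-7.9) = -1.544
Iteration 2:
  u = (-9 - (2.7)·-0.073 - (3.7)·-1.544) / (7.4) = -0.418
  v = (4 - (1)·-3.081 - (2.1)·-1.544) / (4.1) = 2.518
  w = (6 - (1.3)·-3.081 - (-3.6)·-0.073) / (-7.9) = -1.233

(-0.418, 2.518, -1.233)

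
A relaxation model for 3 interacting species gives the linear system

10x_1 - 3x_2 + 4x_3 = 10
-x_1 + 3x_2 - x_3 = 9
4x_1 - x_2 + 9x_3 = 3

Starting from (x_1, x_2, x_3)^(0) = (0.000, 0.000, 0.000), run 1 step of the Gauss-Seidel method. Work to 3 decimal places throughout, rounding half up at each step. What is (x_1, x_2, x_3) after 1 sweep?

Iteration 1:
  x_1 = (10 - (-3)·0.000 - (4)·0.000) / (10) = 1.000
  x_2 = (9 - (-1)·1.000 - (-1)·0.000) / (3) = 3.333
  x_3 = (3 - (4)·1.000 - (-1)·3.333) / (9) = 0.259

(1.000, 3.333, 0.259)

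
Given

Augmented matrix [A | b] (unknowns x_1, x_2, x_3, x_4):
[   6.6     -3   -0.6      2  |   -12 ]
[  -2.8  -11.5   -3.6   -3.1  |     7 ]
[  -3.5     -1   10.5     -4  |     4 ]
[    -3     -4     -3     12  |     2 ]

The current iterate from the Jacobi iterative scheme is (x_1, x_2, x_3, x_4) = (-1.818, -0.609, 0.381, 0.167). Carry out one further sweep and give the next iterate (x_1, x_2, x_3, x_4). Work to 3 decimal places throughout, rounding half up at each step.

(-2.111, -0.330, -0.219, -0.396)

One sweep:
  x_1 = (-12 - (-3)·-0.609 - (-0.6)·0.381 - (2)·0.167) / (6.6) = -2.111
  x_2 = (7 - (-2.8)·-1.818 - (-3.6)·0.381 - (-3.1)·0.167) / (-11.5) = -0.330
  x_3 = (4 - (-3.5)·-1.818 - (-1)·-0.609 - (-4)·0.167) / (10.5) = -0.219
  x_4 = (2 - (-3)·-1.818 - (-4)·-0.609 - (-3)·0.381) / (12) = -0.396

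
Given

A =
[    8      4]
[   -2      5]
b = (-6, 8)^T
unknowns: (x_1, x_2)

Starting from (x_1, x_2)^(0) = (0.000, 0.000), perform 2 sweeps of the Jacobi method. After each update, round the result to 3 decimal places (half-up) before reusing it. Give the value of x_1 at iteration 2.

-1.550

Iteration 1:
  x_1 = (-6 - (4)·0.000) / (8) = -0.750
  x_2 = (8 - (-2)·0.000) / (5) = 1.600
Iteration 2:
  x_1 = (-6 - (4)·1.600) / (8) = -1.550
  x_2 = (8 - (-2)·-0.750) / (5) = 1.300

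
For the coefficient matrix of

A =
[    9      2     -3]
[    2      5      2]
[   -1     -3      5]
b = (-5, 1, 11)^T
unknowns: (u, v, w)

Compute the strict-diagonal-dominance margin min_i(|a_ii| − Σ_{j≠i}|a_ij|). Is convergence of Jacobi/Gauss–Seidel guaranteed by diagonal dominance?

1

row 1: |9| − (2+3) = 4
row 2: |5| − (2+2) = 1
row 3: |5| − (1+3) = 1
minimum over rows = 1 → strictly diagonally dominant (convergence guaranteed)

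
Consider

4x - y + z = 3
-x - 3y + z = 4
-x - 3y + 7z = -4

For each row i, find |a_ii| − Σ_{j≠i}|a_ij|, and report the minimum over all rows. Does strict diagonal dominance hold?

row 1: |4| − (1+1) = 2
row 2: |-3| − (1+1) = 1
row 3: |7| − (1+3) = 3
minimum over rows = 1 → strictly diagonally dominant (convergence guaranteed)

1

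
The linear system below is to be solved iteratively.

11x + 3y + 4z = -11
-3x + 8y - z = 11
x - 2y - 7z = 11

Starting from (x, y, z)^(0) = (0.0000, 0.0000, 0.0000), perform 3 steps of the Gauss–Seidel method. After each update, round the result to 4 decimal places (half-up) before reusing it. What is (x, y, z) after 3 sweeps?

Iteration 1:
  x = (-11 - (3)·0.0000 - (4)·0.0000) / (11) = -1.0000
  y = (11 - (-3)·-1.0000 - (-1)·0.0000) / (8) = 1.0000
  z = (11 - (1)·-1.0000 - (-2)·1.0000) / (-7) = -2.0000
Iteration 2:
  x = (-11 - (3)·1.0000 - (4)·-2.0000) / (11) = -0.5455
  y = (11 - (-3)·-0.5455 - (-1)·-2.0000) / (8) = 0.9204
  z = (11 - (1)·-0.5455 - (-2)·0.9204) / (-7) = -1.9123
Iteration 3:
  x = (-11 - (3)·0.9204 - (4)·-1.9123) / (11) = -0.5556
  y = (11 - (-3)·-0.5556 - (-1)·-1.9123) / (8) = 0.9276
  z = (11 - (1)·-0.5556 - (-2)·0.9276) / (-7) = -1.9158

(-0.5556, 0.9276, -1.9158)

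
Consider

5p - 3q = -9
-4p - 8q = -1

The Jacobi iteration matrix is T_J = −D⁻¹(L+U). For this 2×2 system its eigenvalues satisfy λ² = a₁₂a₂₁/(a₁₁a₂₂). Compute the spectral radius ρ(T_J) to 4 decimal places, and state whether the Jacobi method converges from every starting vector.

a₁₂a₂₁/(a₁₁a₂₂) = (-3)·(-4) / ((5)·(-8)) = -0.300000
ρ = √|-0.300000| = √0.300000 = 0.5477
ρ < 1, so Jacobi converges

0.5477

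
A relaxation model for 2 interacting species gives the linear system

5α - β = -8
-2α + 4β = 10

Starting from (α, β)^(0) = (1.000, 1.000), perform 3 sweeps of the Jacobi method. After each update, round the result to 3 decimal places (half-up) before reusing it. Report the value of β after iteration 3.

2.000

Iteration 1:
  α = (-8 - (-1)·1.000) / (5) = -1.400
  β = (10 - (-2)·1.000) / (4) = 3.000
Iteration 2:
  α = (-8 - (-1)·3.000) / (5) = -1.000
  β = (10 - (-2)·-1.400) / (4) = 1.800
Iteration 3:
  α = (-8 - (-1)·1.800) / (5) = -1.240
  β = (10 - (-2)·-1.000) / (4) = 2.000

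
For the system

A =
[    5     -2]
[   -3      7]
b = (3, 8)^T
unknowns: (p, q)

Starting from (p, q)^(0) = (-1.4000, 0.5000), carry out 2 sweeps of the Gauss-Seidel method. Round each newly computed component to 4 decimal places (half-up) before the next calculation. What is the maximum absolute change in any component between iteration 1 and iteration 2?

0.3943

Iteration 1:
  p = (3 - (-2)·0.5000) / (5) = 0.8000
  q = (8 - (-3)·0.8000) / (7) = 1.4857
Iteration 2:
  p = (3 - (-2)·1.4857) / (5) = 1.1943
  q = (8 - (-3)·1.1943) / (7) = 1.6547
Change: (0.3943, 0.1690) → max |·| = 0.3943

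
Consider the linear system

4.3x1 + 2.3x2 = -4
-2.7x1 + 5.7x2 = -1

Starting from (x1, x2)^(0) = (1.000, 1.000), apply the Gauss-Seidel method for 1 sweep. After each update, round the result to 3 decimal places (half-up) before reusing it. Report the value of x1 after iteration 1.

-1.465

Iteration 1:
  x1 = (-4 - (2.3)·1.000) / (4.3) = -1.465
  x2 = (-1 - (-2.7)·-1.465) / (5.7) = -0.869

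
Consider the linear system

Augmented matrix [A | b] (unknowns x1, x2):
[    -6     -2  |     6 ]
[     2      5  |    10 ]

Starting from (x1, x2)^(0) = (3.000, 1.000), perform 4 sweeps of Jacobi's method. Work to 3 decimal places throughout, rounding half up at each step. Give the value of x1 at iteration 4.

-1.836

Iteration 1:
  x1 = (6 - (-2)·1.000) / (-6) = -1.333
  x2 = (10 - (2)·3.000) / (5) = 0.800
Iteration 2:
  x1 = (6 - (-2)·0.800) / (-6) = -1.267
  x2 = (10 - (2)·-1.333) / (5) = 2.533
Iteration 3:
  x1 = (6 - (-2)·2.533) / (-6) = -1.844
  x2 = (10 - (2)·-1.267) / (5) = 2.507
Iteration 4:
  x1 = (6 - (-2)·2.507) / (-6) = -1.836
  x2 = (10 - (2)·-1.844) / (5) = 2.738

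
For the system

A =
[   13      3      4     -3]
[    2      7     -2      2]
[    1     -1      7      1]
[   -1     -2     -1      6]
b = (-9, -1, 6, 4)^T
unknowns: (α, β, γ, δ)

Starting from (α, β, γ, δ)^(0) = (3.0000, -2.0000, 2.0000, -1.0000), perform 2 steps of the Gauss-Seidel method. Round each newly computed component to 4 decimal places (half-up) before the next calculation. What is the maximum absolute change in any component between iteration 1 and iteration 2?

0.7813

Iteration 1:
  α = (-9 - (3)·-2.0000 - (4)·2.0000 - (-3)·-1.0000) / (13) = -1.0769
  β = (-1 - (2)·-1.0769 - (-2)·2.0000 - (2)·-1.0000) / (7) = 1.0220
  γ = (6 - (1)·-1.0769 - (-1)·1.0220 - (1)·-1.0000) / (7) = 1.2998
  δ = (4 - (-1)·-1.0769 - (-2)·1.0220 - (-1)·1.2998) / (6) = 1.0445
Iteration 2:
  α = (-9 - (3)·1.0220 - (4)·1.2998 - (-3)·1.0445) / (13) = -1.0871
  β = (-1 - (2)·-1.0871 - (-2)·1.2998 - (2)·1.0445) / (7) = 0.2407
  γ = (6 - (1)·-1.0871 - (-1)·0.2407 - (1)·1.0445) / (7) = 0.8976
  δ = (4 - (-1)·-1.0871 - (-2)·0.2407 - (-1)·0.8976) / (6) = 0.7153
Change: (-0.0102, -0.7813, -0.4022, -0.3292) → max |·| = 0.7813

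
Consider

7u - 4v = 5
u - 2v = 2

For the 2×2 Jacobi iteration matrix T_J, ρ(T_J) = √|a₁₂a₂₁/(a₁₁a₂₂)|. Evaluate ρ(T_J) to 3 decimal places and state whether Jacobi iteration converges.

0.535

a₁₂a₂₁/(a₁₁a₂₂) = (-4)·(1) / ((7)·(-2)) = 0.285714
ρ = √|0.285714| = √0.285714 = 0.535
ρ < 1, so Jacobi converges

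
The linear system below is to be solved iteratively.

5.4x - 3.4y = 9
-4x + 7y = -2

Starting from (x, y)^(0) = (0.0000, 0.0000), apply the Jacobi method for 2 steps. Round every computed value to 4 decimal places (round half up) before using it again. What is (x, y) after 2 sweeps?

(1.4868, 0.6667)

Iteration 1:
  x = (9 - (-3.4)·0.0000) / (5.4) = 1.6667
  y = (-2 - (-4)·0.0000) / (7) = -0.2857
Iteration 2:
  x = (9 - (-3.4)·-0.2857) / (5.4) = 1.4868
  y = (-2 - (-4)·1.6667) / (7) = 0.6667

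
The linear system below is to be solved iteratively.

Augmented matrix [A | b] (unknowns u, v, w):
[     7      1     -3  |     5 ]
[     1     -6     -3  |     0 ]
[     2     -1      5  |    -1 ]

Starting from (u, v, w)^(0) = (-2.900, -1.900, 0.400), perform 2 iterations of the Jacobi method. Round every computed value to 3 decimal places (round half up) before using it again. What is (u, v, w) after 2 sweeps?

Iteration 1:
  u = (5 - (1)·-1.900 - (-3)·0.400) / (7) = 1.157
  v = (0 - (1)·-2.900 - (-3)·0.400) / (-6) = -0.683
  w = (-1 - (2)·-2.900 - (-1)·-1.900) / (5) = 0.580
Iteration 2:
  u = (5 - (1)·-0.683 - (-3)·0.580) / (7) = 1.060
  v = (0 - (1)·1.157 - (-3)·0.580) / (-6) = -0.097
  w = (-1 - (2)·1.157 - (-1)·-0.683) / (5) = -0.799

(1.060, -0.097, -0.799)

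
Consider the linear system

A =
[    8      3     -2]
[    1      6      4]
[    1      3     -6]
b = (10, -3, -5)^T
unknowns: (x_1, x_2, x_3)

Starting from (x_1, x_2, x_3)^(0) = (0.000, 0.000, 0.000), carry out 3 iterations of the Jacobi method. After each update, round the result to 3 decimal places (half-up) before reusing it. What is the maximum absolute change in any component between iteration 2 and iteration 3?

0.316

Iteration 1:
  x_1 = (10 - (3)·0.000 - (-2)·0.000) / (8) = 1.250
  x_2 = (-3 - (1)·0.000 - (4)·0.000) / (6) = -0.500
  x_3 = (-5 - (1)·0.000 - (3)·0.000) / (-6) = 0.833
Iteration 2:
  x_1 = (10 - (3)·-0.500 - (-2)·0.833) / (8) = 1.646
  x_2 = (-3 - (1)·1.250 - (4)·0.833) / (6) = -1.264
  x_3 = (-5 - (1)·1.250 - (3)·-0.500) / (-6) = 0.792
Iteration 3:
  x_1 = (10 - (3)·-1.264 - (-2)·0.792) / (8) = 1.922
  x_2 = (-3 - (1)·1.646 - (4)·0.792) / (6) = -1.302
  x_3 = (-5 - (1)·1.646 - (3)·-1.264) / (-6) = 0.476
Change: (0.276, -0.038, -0.316) → max |·| = 0.316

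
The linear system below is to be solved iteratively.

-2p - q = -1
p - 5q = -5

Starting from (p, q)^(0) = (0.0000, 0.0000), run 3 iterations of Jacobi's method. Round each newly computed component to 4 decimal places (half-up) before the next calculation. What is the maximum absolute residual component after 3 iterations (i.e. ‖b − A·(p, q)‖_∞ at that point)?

0.1000

Iteration 1:
  p = (-1 - (-1)·0.0000) / (-2) = 0.5000
  q = (-5 - (1)·0.0000) / (-5) = 1.0000
Iteration 2:
  p = (-1 - (-1)·1.0000) / (-2) = 0.0000
  q = (-5 - (1)·0.5000) / (-5) = 1.1000
Iteration 3:
  p = (-1 - (-1)·1.1000) / (-2) = -0.0500
  q = (-5 - (1)·0.0000) / (-5) = 1.0000
Residual b − A·x = (-0.1000, 0.0500); ∞-norm = 0.1000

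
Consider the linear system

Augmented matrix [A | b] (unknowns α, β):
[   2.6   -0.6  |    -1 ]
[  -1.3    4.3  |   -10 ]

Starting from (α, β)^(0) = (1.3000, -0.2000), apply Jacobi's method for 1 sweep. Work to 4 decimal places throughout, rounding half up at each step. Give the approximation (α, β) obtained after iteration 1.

Iteration 1:
  α = (-1 - (-0.6)·-0.2000) / (2.6) = -0.4308
  β = (-10 - (-1.3)·1.3000) / (4.3) = -1.9326

(-0.4308, -1.9326)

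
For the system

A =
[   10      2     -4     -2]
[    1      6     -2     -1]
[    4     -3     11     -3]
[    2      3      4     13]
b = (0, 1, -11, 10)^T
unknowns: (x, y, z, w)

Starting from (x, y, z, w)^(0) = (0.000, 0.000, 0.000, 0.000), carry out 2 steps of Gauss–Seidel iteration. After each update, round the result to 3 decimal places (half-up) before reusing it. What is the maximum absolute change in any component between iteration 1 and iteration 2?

0.324

Iteration 1:
  x = (0 - (2)·0.000 - (-4)·0.000 - (-2)·0.000) / (10) = 0.000
  y = (1 - (1)·0.000 - (-2)·0.000 - (-1)·0.000) / (6) = 0.167
  z = (-11 - (4)·0.000 - (-3)·0.167 - (-3)·0.000) / (11) = -0.954
  w = (10 - (2)·0.000 - (3)·0.167 - (4)·-0.954) / (13) = 1.024
Iteration 2:
  x = (0 - (2)·0.167 - (-4)·-0.954 - (-2)·1.024) / (10) = -0.210
  y = (1 - (1)·-0.210 - (-2)·-0.954 - (-1)·1.024) / (6) = 0.054
  z = (-11 - (4)·-0.210 - (-3)·0.054 - (-3)·1.024) / (11) = -0.630
  w = (10 - (2)·-0.210 - (3)·0.054 - (4)·-0.630) / (13) = 0.983
Change: (-0.210, -0.113, 0.324, -0.041) → max |·| = 0.324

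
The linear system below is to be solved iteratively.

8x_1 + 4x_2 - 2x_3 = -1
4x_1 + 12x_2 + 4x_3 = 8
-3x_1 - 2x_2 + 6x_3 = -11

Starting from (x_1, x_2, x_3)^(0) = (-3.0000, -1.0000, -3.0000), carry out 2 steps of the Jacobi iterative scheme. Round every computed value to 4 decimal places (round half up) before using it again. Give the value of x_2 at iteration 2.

2.0139

Iteration 1:
  x_1 = (-1 - (4)·-1.0000 - (-2)·-3.0000) / (8) = -0.3750
  x_2 = (8 - (4)·-3.0000 - (4)·-3.0000) / (12) = 2.6667
  x_3 = (-11 - (-3)·-3.0000 - (-2)·-1.0000) / (6) = -3.6667
Iteration 2:
  x_1 = (-1 - (4)·2.6667 - (-2)·-3.6667) / (8) = -2.3750
  x_2 = (8 - (4)·-0.3750 - (4)·-3.6667) / (12) = 2.0139
  x_3 = (-11 - (-3)·-0.3750 - (-2)·2.6667) / (6) = -1.1319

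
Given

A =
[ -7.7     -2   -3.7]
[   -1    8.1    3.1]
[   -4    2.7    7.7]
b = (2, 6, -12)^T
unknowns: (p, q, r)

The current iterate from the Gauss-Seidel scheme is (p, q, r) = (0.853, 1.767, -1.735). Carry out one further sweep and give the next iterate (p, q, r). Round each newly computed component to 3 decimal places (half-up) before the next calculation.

(0.115, 1.419, -1.996)

One sweep:
  p = (2 - (-2)·1.767 - (-3.7)·-1.735) / (-7.7) = 0.115
  q = (6 - (-1)·0.115 - (3.1)·-1.735) / (8.1) = 1.419
  r = (-12 - (-4)·0.115 - (2.7)·1.419) / (7.7) = -1.996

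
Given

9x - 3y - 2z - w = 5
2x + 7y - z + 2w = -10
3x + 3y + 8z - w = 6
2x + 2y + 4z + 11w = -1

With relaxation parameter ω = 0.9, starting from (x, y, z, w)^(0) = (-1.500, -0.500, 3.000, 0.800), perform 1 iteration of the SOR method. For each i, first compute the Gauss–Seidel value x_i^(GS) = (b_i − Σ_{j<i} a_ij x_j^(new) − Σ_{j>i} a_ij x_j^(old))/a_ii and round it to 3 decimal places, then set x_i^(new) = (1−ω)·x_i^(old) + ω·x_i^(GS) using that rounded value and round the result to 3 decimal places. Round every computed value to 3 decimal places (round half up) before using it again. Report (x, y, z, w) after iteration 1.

(0.880, -1.382, 1.234, -0.323)

Iteration 1:
  x: GS value = (5 - (-3)·-0.500 - (-2)·3.000 - (-1)·0.800) / (9) = 1.144;  x ← (1−ω)·-1.500 + ω·1.144 = 0.880
  y: GS value = (-10 - (2)·0.880 - (-1)·3.000 - (2)·0.800) / (7) = -1.480;  y ← (1−ω)·-0.500 + ω·-1.480 = -1.382
  z: GS value = (6 - (3)·0.880 - (3)·-1.382 - (-1)·0.800) / (8) = 1.038;  z ← (1−ω)·3.000 + ω·1.038 = 1.234
  w: GS value = (-1 - (2)·0.880 - (2)·-1.382 - (4)·1.234) / (11) = -0.448;  w ← (1−ω)·0.800 + ω·-0.448 = -0.323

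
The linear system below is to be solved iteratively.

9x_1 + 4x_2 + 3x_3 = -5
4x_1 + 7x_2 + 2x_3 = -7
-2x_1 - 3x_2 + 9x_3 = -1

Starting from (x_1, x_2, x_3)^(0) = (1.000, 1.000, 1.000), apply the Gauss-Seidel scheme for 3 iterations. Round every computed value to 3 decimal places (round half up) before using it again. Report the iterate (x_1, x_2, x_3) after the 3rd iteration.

(-0.087, -0.838, -0.410)

Iteration 1:
  x_1 = (-5 - (4)·1.000 - (3)·1.000) / (9) = -1.333
  x_2 = (-7 - (4)·-1.333 - (2)·1.000) / (7) = -0.524
  x_3 = (-1 - (-2)·-1.333 - (-3)·-0.524) / (9) = -0.582
Iteration 2:
  x_1 = (-5 - (4)·-0.524 - (3)·-0.582) / (9) = -0.129
  x_2 = (-7 - (4)·-0.129 - (2)·-0.582) / (7) = -0.760
  x_3 = (-1 - (-2)·-0.129 - (-3)·-0.760) / (9) = -0.393
Iteration 3:
  x_1 = (-5 - (4)·-0.760 - (3)·-0.393) / (9) = -0.087
  x_2 = (-7 - (4)·-0.087 - (2)·-0.393) / (7) = -0.838
  x_3 = (-1 - (-2)·-0.087 - (-3)·-0.838) / (9) = -0.410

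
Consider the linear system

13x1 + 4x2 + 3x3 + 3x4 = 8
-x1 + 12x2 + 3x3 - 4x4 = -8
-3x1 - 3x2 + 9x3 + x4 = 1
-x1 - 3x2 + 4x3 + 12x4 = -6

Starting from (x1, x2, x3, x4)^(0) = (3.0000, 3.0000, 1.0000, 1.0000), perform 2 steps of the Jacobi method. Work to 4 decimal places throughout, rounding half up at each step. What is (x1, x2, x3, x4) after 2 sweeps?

Iteration 1:
  x1 = (8 - (4)·3.0000 - (3)·1.0000 - (3)·1.0000) / (13) = -0.7692
  x2 = (-8 - (-1)·3.0000 - (3)·1.0000 - (-4)·1.0000) / (12) = -0.3333
  x3 = (1 - (-3)·3.0000 - (-3)·3.0000 - (1)·1.0000) / (9) = 2.0000
  x4 = (-6 - (-1)·3.0000 - (-3)·3.0000 - (4)·1.0000) / (12) = 0.1667
Iteration 2:
  x1 = (8 - (4)·-0.3333 - (3)·2.0000 - (3)·0.1667) / (13) = 0.2179
  x2 = (-8 - (-1)·-0.7692 - (3)·2.0000 - (-4)·0.1667) / (12) = -1.1752
  x3 = (1 - (-3)·-0.7692 - (-3)·-0.3333 - (1)·0.1667) / (9) = -0.2749
  x4 = (-6 - (-1)·-0.7692 - (-3)·-0.3333 - (4)·2.0000) / (12) = -1.3141

(0.2179, -1.1752, -0.2749, -1.3141)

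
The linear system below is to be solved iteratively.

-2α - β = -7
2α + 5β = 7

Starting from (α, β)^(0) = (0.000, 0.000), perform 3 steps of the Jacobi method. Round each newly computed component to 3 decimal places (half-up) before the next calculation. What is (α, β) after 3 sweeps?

(3.500, 0.280)

Iteration 1:
  α = (-7 - (-1)·0.000) / (-2) = 3.500
  β = (7 - (2)·0.000) / (5) = 1.400
Iteration 2:
  α = (-7 - (-1)·1.400) / (-2) = 2.800
  β = (7 - (2)·3.500) / (5) = 0.000
Iteration 3:
  α = (-7 - (-1)·0.000) / (-2) = 3.500
  β = (7 - (2)·2.800) / (5) = 0.280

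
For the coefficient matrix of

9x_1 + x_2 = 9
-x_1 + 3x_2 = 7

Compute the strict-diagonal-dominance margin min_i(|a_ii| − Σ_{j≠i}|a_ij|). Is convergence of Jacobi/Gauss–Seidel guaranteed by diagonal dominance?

row 1: |9| − (1) = 8
row 2: |3| − (1) = 2
minimum over rows = 2 → strictly diagonally dominant (convergence guaranteed)

2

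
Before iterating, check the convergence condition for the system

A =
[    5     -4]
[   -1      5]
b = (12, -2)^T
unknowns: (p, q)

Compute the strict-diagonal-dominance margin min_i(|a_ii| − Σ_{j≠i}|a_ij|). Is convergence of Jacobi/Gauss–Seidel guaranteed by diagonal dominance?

1

row 1: |5| − (4) = 1
row 2: |5| − (1) = 4
minimum over rows = 1 → strictly diagonally dominant (convergence guaranteed)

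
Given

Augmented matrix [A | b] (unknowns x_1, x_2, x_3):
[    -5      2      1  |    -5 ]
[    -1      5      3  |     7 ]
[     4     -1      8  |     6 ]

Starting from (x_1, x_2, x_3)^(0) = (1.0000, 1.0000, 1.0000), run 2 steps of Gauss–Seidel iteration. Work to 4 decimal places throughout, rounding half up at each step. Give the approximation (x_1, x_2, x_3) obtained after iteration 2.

Iteration 1:
  x_1 = (-5 - (2)·1.0000 - (1)·1.0000) / (-5) = 1.6000
  x_2 = (7 - (-1)·1.6000 - (3)·1.0000) / (5) = 1.1200
  x_3 = (6 - (4)·1.6000 - (-1)·1.1200) / (8) = 0.0900
Iteration 2:
  x_1 = (-5 - (2)·1.1200 - (1)·0.0900) / (-5) = 1.4660
  x_2 = (7 - (-1)·1.4660 - (3)·0.0900) / (5) = 1.6392
  x_3 = (6 - (4)·1.4660 - (-1)·1.6392) / (8) = 0.2219

(1.4660, 1.6392, 0.2219)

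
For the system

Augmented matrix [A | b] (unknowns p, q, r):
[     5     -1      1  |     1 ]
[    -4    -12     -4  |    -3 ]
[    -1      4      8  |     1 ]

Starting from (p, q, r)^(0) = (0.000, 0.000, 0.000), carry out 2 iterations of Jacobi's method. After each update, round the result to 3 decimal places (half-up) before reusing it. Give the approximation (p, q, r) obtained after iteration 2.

Iteration 1:
  p = (1 - (-1)·0.000 - (1)·0.000) / (5) = 0.200
  q = (-3 - (-4)·0.000 - (-4)·0.000) / (-12) = 0.250
  r = (1 - (-1)·0.000 - (4)·0.000) / (8) = 0.125
Iteration 2:
  p = (1 - (-1)·0.250 - (1)·0.125) / (5) = 0.225
  q = (-3 - (-4)·0.200 - (-4)·0.125) / (-12) = 0.142
  r = (1 - (-1)·0.200 - (4)·0.250) / (8) = 0.025

(0.225, 0.142, 0.025)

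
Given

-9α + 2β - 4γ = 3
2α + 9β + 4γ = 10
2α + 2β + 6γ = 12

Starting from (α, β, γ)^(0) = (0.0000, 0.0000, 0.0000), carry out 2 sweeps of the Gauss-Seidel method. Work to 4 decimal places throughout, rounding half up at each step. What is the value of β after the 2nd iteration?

0.5335

Iteration 1:
  α = (3 - (2)·0.0000 - (-4)·0.0000) / (-9) = -0.3333
  β = (10 - (2)·-0.3333 - (4)·0.0000) / (9) = 1.1852
  γ = (12 - (2)·-0.3333 - (2)·1.1852) / (6) = 1.7160
Iteration 2:
  α = (3 - (2)·1.1852 - (-4)·1.7160) / (-9) = -0.8326
  β = (10 - (2)·-0.8326 - (4)·1.7160) / (9) = 0.5335
  γ = (12 - (2)·-0.8326 - (2)·0.5335) / (6) = 2.0997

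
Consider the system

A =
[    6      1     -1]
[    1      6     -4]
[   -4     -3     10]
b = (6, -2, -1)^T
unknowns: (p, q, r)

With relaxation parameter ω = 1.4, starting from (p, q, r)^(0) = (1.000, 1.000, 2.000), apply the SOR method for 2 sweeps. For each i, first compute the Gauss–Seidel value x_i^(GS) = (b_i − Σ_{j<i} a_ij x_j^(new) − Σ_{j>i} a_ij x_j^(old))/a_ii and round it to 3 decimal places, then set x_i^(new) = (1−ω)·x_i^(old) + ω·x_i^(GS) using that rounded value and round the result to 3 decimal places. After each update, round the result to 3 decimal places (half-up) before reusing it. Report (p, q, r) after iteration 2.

Iteration 1:
  p: GS value = (6 - (1)·1.000 - (-1)·2.000) / (6) = 1.167;  p ← (1−ω)·1.000 + ω·1.167 = 1.234
  q: GS value = (-2 - (1)·1.234 - (-4)·2.000) / (6) = 0.794;  q ← (1−ω)·1.000 + ω·0.794 = 0.712
  r: GS value = (-1 - (-4)·1.234 - (-3)·0.712) / (10) = 0.607;  r ← (1−ω)·2.000 + ω·0.607 = 0.050
Iteration 2:
  p: GS value = (6 - (1)·0.712 - (-1)·0.050) / (6) = 0.890;  p ← (1−ω)·1.234 + ω·0.890 = 0.752
  q: GS value = (-2 - (1)·0.752 - (-4)·0.050) / (6) = -0.425;  q ← (1−ω)·0.712 + ω·-0.425 = -0.880
  r: GS value = (-1 - (-4)·0.752 - (-3)·-0.880) / (10) = -0.063;  r ← (1−ω)·0.050 + ω·-0.063 = -0.108

(0.752, -0.880, -0.108)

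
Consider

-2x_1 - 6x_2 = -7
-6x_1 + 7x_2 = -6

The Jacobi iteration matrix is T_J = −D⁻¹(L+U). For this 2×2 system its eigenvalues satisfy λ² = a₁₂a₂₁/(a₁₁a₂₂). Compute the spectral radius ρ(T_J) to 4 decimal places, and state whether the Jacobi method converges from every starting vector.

1.6036

a₁₂a₂₁/(a₁₁a₂₂) = (-6)·(-6) / ((-2)·(7)) = -2.571429
ρ = √|-2.571429| = √2.571429 = 1.6036
ρ > 1, so Jacobi diverges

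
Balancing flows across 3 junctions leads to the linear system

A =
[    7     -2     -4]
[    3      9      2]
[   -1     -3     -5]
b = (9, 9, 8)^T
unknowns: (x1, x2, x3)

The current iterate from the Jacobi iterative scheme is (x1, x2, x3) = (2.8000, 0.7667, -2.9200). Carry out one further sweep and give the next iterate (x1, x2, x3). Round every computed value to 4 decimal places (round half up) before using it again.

(-0.1638, 0.7156, -2.6200)

One sweep:
  x1 = (9 - (-2)·0.7667 - (-4)·-2.9200) / (7) = -0.1638
  x2 = (9 - (3)·2.8000 - (2)·-2.9200) / (9) = 0.7156
  x3 = (8 - (-1)·2.8000 - (-3)·0.7667) / (-5) = -2.6200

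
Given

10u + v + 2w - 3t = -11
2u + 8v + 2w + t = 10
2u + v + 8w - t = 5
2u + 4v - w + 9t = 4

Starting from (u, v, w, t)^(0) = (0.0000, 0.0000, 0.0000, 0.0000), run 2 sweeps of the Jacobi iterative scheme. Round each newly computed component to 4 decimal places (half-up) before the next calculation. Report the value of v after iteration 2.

1.3132

Iteration 1:
  u = (-11 - (1)·0.0000 - (2)·0.0000 - (-3)·0.0000) / (10) = -1.1000
  v = (10 - (2)·0.0000 - (2)·0.0000 - (1)·0.0000) / (8) = 1.2500
  w = (5 - (2)·0.0000 - (1)·0.0000 - (-1)·0.0000) / (8) = 0.6250
  t = (4 - (2)·0.0000 - (4)·0.0000 - (-1)·0.0000) / (9) = 0.4444
Iteration 2:
  u = (-11 - (1)·1.2500 - (2)·0.6250 - (-3)·0.4444) / (10) = -1.2167
  v = (10 - (2)·-1.1000 - (2)·0.6250 - (1)·0.4444) / (8) = 1.3132
  w = (5 - (2)·-1.1000 - (1)·1.2500 - (-1)·0.4444) / (8) = 0.7993
  t = (4 - (2)·-1.1000 - (4)·1.2500 - (-1)·0.6250) / (9) = 0.2028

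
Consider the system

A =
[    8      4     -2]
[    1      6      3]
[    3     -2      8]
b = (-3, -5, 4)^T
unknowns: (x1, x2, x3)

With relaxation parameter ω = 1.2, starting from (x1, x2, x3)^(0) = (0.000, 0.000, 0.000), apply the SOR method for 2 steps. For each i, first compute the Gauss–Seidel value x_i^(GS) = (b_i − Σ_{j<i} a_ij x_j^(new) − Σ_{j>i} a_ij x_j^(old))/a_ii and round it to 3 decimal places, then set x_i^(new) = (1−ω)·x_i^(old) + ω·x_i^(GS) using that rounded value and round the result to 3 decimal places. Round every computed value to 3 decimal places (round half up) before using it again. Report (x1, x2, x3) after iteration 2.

Iteration 1:
  x1: GS value = (-3 - (4)·0.000 - (-2)·0.000) / (8) = -0.375;  x1 ← (1−ω)·0.000 + ω·-0.375 = -0.450
  x2: GS value = (-5 - (1)·-0.450 - (3)·0.000) / (6) = -0.758;  x2 ← (1−ω)·0.000 + ω·-0.758 = -0.910
  x3: GS value = (4 - (3)·-0.450 - (-2)·-0.910) / (8) = 0.441;  x3 ← (1−ω)·0.000 + ω·0.441 = 0.529
Iteration 2:
  x1: GS value = (-3 - (4)·-0.910 - (-2)·0.529) / (8) = 0.212;  x1 ← (1−ω)·-0.450 + ω·0.212 = 0.344
  x2: GS value = (-5 - (1)·0.344 - (3)·0.529) / (6) = -1.155;  x2 ← (1−ω)·-0.910 + ω·-1.155 = -1.204
  x3: GS value = (4 - (3)·0.344 - (-2)·-1.204) / (8) = 0.070;  x3 ← (1−ω)·0.529 + ω·0.070 = -0.022

(0.344, -1.204, -0.022)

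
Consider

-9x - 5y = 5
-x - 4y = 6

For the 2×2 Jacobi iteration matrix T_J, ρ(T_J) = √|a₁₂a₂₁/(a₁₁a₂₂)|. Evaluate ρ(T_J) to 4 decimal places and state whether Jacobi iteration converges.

a₁₂a₂₁/(a₁₁a₂₂) = (-5)·(-1) / ((-9)·(-4)) = 0.138889
ρ = √|0.138889| = √0.138889 = 0.3727
ρ < 1, so Jacobi converges

0.3727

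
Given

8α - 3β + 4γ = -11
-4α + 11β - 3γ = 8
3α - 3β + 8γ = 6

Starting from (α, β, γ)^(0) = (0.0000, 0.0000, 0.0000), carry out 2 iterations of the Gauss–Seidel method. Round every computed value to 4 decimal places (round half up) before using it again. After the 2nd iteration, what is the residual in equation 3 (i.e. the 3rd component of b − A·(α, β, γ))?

Iteration 1:
  α = (-11 - (-3)·0.0000 - (4)·0.0000) / (8) = -1.3750
  β = (8 - (-4)·-1.3750 - (-3)·0.0000) / (11) = 0.2273
  γ = (6 - (3)·-1.3750 - (-3)·0.2273) / (8) = 1.3509
Iteration 2:
  α = (-11 - (-3)·0.2273 - (4)·1.3509) / (8) = -1.9652
  β = (8 - (-4)·-1.9652 - (-3)·1.3509) / (11) = 0.3811
  γ = (6 - (3)·-1.9652 - (-3)·0.3811) / (8) = 1.6299
Residual b − A·x = (-0.6547, 0.8368, -0.0003)

-0.0003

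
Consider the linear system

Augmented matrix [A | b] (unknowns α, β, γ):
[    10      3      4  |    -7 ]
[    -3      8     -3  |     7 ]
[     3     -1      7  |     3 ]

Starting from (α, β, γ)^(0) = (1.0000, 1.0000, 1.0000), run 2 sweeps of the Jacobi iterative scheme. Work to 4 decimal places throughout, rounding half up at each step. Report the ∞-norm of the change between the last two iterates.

Iteration 1:
  α = (-7 - (3)·1.0000 - (4)·1.0000) / (10) = -1.4000
  β = (7 - (-3)·1.0000 - (-3)·1.0000) / (8) = 1.6250
  γ = (3 - (3)·1.0000 - (-1)·1.0000) / (7) = 0.1429
Iteration 2:
  α = (-7 - (3)·1.6250 - (4)·0.1429) / (10) = -1.2447
  β = (7 - (-3)·-1.4000 - (-3)·0.1429) / (8) = 0.4036
  γ = (3 - (3)·-1.4000 - (-1)·1.6250) / (7) = 1.2607
Change: (0.1553, -1.2214, 1.1178) → max |·| = 1.2214

1.2214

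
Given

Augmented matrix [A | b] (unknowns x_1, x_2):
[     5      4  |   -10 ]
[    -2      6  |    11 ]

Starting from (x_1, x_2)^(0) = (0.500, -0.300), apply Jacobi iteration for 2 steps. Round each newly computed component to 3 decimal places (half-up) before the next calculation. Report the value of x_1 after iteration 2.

-3.600

Iteration 1:
  x_1 = (-10 - (4)·-0.300) / (5) = -1.760
  x_2 = (11 - (-2)·0.500) / (6) = 2.000
Iteration 2:
  x_1 = (-10 - (4)·2.000) / (5) = -3.600
  x_2 = (11 - (-2)·-1.760) / (6) = 1.247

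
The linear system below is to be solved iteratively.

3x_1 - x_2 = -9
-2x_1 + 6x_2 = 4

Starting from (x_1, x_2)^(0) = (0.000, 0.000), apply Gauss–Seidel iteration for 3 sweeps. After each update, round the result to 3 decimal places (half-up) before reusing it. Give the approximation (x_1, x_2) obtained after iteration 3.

Iteration 1:
  x_1 = (-9 - (-1)·0.000) / (3) = -3.000
  x_2 = (4 - (-2)·-3.000) / (6) = -0.333
Iteration 2:
  x_1 = (-9 - (-1)·-0.333) / (3) = -3.111
  x_2 = (4 - (-2)·-3.111) / (6) = -0.370
Iteration 3:
  x_1 = (-9 - (-1)·-0.370) / (3) = -3.123
  x_2 = (4 - (-2)·-3.123) / (6) = -0.374

(-3.123, -0.374)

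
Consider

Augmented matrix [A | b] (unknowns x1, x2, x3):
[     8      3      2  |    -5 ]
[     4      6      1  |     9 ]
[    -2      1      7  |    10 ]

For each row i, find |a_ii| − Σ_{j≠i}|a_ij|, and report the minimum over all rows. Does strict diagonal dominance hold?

1

row 1: |8| − (3+2) = 3
row 2: |6| − (4+1) = 1
row 3: |7| − (2+1) = 4
minimum over rows = 1 → strictly diagonally dominant (convergence guaranteed)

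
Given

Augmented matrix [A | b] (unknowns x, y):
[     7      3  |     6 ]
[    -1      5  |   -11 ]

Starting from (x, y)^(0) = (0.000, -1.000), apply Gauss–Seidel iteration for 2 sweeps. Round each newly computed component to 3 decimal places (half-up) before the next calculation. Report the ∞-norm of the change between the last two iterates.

0.404

Iteration 1:
  x = (6 - (3)·-1.000) / (7) = 1.286
  y = (-11 - (-1)·1.286) / (5) = -1.943
Iteration 2:
  x = (6 - (3)·-1.943) / (7) = 1.690
  y = (-11 - (-1)·1.690) / (5) = -1.862
Change: (0.404, 0.081) → max |·| = 0.404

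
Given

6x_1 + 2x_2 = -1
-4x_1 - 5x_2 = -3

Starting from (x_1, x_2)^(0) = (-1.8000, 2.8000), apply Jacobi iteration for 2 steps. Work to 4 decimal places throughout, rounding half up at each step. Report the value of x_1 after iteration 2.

Iteration 1:
  x_1 = (-1 - (2)·2.8000) / (6) = -1.1000
  x_2 = (-3 - (-4)·-1.8000) / (-5) = 2.0400
Iteration 2:
  x_1 = (-1 - (2)·2.0400) / (6) = -0.8467
  x_2 = (-3 - (-4)·-1.1000) / (-5) = 1.4800

-0.8467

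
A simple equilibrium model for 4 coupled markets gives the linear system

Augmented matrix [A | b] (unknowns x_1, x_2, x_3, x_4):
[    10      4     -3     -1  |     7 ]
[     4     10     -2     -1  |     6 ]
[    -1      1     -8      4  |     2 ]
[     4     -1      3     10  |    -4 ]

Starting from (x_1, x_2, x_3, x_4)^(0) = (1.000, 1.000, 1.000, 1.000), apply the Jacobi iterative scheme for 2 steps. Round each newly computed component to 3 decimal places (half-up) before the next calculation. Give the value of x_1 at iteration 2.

0.475

Iteration 1:
  x_1 = (7 - (4)·1.000 - (-3)·1.000 - (-1)·1.000) / (10) = 0.700
  x_2 = (6 - (4)·1.000 - (-2)·1.000 - (-1)·1.000) / (10) = 0.500
  x_3 = (2 - (-1)·1.000 - (1)·1.000 - (4)·1.000) / (-8) = 0.250
  x_4 = (-4 - (4)·1.000 - (-1)·1.000 - (3)·1.000) / (10) = -1.000
Iteration 2:
  x_1 = (7 - (4)·0.500 - (-3)·0.250 - (-1)·-1.000) / (10) = 0.475
  x_2 = (6 - (4)·0.700 - (-2)·0.250 - (-1)·-1.000) / (10) = 0.270
  x_3 = (2 - (-1)·0.700 - (1)·0.500 - (4)·-1.000) / (-8) = -0.775
  x_4 = (-4 - (4)·0.700 - (-1)·0.500 - (3)·0.250) / (10) = -0.705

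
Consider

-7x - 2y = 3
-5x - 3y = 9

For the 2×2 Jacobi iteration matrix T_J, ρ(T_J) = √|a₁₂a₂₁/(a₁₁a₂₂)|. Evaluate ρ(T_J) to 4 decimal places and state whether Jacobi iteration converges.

0.6901

a₁₂a₂₁/(a₁₁a₂₂) = (-2)·(-5) / ((-7)·(-3)) = 0.476190
ρ = √|0.476190| = √0.476190 = 0.6901
ρ < 1, so Jacobi converges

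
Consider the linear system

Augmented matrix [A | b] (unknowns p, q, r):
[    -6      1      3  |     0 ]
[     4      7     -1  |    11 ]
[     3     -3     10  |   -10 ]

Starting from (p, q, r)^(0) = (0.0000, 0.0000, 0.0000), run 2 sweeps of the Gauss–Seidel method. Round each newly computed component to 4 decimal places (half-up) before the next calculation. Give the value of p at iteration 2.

-0.0024

Iteration 1:
  p = (0 - (1)·0.0000 - (3)·0.0000) / (-6) = 0.0000
  q = (11 - (4)·0.0000 - (-1)·0.0000) / (7) = 1.5714
  r = (-10 - (3)·0.0000 - (-3)·1.5714) / (10) = -0.5286
Iteration 2:
  p = (0 - (1)·1.5714 - (3)·-0.5286) / (-6) = -0.0024
  q = (11 - (4)·-0.0024 - (-1)·-0.5286) / (7) = 1.4973
  r = (-10 - (3)·-0.0024 - (-3)·1.4973) / (10) = -0.5501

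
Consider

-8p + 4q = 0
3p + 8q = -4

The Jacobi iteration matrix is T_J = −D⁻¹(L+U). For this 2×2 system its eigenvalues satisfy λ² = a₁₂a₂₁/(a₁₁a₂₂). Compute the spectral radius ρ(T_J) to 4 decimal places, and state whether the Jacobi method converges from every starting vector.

a₁₂a₂₁/(a₁₁a₂₂) = (4)·(3) / ((-8)·(8)) = -0.187500
ρ = √|-0.187500| = √0.187500 = 0.4330
ρ < 1, so Jacobi converges

0.4330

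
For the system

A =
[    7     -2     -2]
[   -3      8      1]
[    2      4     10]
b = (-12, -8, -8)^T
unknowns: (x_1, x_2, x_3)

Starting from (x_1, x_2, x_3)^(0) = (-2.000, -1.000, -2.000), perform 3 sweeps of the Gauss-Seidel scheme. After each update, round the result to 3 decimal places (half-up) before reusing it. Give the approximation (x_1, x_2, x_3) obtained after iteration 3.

(-2.138, -1.846, 0.366)

Iteration 1:
  x_1 = (-12 - (-2)·-1.000 - (-2)·-2.000) / (7) = -2.571
  x_2 = (-8 - (-3)·-2.571 - (1)·-2.000) / (8) = -1.714
  x_3 = (-8 - (2)·-2.571 - (4)·-1.714) / (10) = 0.400
Iteration 2:
  x_1 = (-12 - (-2)·-1.714 - (-2)·0.400) / (7) = -2.090
  x_2 = (-8 - (-3)·-2.090 - (1)·0.400) / (8) = -1.834
  x_3 = (-8 - (2)·-2.090 - (4)·-1.834) / (10) = 0.352
Iteration 3:
  x_1 = (-12 - (-2)·-1.834 - (-2)·0.352) / (7) = -2.138
  x_2 = (-8 - (-3)·-2.138 - (1)·0.352) / (8) = -1.846
  x_3 = (-8 - (2)·-2.138 - (4)·-1.846) / (10) = 0.366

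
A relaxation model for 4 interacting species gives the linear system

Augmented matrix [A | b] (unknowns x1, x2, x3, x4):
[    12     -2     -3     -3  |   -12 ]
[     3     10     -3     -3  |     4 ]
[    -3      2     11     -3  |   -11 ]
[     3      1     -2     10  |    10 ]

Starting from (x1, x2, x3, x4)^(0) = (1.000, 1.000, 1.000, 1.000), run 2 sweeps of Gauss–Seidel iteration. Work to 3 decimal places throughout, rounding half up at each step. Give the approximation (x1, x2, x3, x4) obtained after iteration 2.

Iteration 1:
  x1 = (-12 - (-2)·1.000 - (-3)·1.000 - (-3)·1.000) / (12) = -0.333
  x2 = (4 - (3)·-0.333 - (-3)·1.000 - (-3)·1.000) / (10) = 1.100
  x3 = (-11 - (-3)·-0.333 - (2)·1.100 - (-3)·1.000) / (11) = -1.018
  x4 = (10 - (3)·-0.333 - (1)·1.100 - (-2)·-1.018) / (10) = 0.786
Iteration 2:
  x1 = (-12 - (-2)·1.100 - (-3)·-1.018 - (-3)·0.786) / (12) = -0.875
  x2 = (4 - (3)·-0.875 - (-3)·-1.018 - (-3)·0.786) / (10) = 0.593
  x3 = (-11 - (-3)·-0.875 - (2)·0.593 - (-3)·0.786) / (11) = -1.132
  x4 = (10 - (3)·-0.875 - (1)·0.593 - (-2)·-1.132) / (10) = 0.977

(-0.875, 0.593, -1.132, 0.977)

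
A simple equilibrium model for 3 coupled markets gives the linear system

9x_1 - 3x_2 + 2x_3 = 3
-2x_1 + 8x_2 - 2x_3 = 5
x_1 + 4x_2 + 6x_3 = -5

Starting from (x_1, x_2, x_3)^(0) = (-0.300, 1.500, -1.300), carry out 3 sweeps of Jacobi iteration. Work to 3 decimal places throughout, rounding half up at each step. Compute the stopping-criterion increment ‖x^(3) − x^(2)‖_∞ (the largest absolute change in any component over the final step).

0.104

Iteration 1:
  x_1 = (3 - (-3)·1.500 - (2)·-1.300) / (9) = 1.122
  x_2 = (5 - (-2)·-0.300 - (-2)·-1.300) / (8) = 0.225
  x_3 = (-5 - (1)·-0.300 - (4)·1.500) / (6) = -1.783
Iteration 2:
  x_1 = (3 - (-3)·0.225 - (2)·-1.783) / (9) = 0.805
  x_2 = (5 - (-2)·1.122 - (-2)·-1.783) / (8) = 0.460
  x_3 = (-5 - (1)·1.122 - (4)·0.225) / (6) = -1.170
Iteration 3:
  x_1 = (3 - (-3)·0.460 - (2)·-1.170) / (9) = 0.747
  x_2 = (5 - (-2)·0.805 - (-2)·-1.170) / (8) = 0.534
  x_3 = (-5 - (1)·0.805 - (4)·0.460) / (6) = -1.274
Change: (-0.058, 0.074, -0.104) → max |·| = 0.104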